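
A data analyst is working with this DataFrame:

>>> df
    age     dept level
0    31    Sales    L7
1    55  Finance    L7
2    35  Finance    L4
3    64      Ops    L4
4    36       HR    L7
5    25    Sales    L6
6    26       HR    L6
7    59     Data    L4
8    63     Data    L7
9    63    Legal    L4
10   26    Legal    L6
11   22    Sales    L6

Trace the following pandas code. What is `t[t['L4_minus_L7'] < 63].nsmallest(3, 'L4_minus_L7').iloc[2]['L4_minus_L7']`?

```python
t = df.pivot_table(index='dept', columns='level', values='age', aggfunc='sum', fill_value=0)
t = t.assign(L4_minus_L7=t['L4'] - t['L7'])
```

pivot: rows=dept, cols=level, sum(age):
level    L4  L6  L7
dept               
Data     59   0  63
Finance  35   0  55
HR        0  26  36
Legal    63  26   0
Ops      64   0   0
Sales     0  47  31
add column L4_minus_L7 = t['L4'] - t['L7']:
level    L4  L6  L7  L4_minus_L7
dept                            
Data     59   0  63           -4
Finance  35   0  55          -20
HR        0  26  36          -36
Legal    63  26   0           63
Ops      64   0   0           64
Sales     0  47  31          -31
filter rows where L4_minus_L7 < 63:
level    L4  L6  L7  L4_minus_L7
dept                            
Data     59   0  63           -4
Finance  35   0  55          -20
HR        0  26  36          -36
Sales     0  47  31          -31
take 3 rows with smallest L4_minus_L7:
level    L4  L6  L7  L4_minus_L7
dept                            
HR        0  26  36          -36
Sales     0  47  31          -31
Finance  35   0  55          -20

-20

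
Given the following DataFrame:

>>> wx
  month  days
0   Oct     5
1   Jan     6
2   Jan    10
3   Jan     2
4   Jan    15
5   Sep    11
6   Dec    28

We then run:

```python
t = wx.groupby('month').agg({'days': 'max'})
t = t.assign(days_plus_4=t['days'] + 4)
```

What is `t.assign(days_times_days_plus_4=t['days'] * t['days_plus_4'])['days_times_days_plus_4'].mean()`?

347.75

group by month, max of days:
       days
month      
Dec      28
Jan      15
Oct       5
Sep      11
add column days_plus_4 = t['days'] + 4:
       days  days_plus_4
month                   
Dec      28           32
Jan      15           19
Oct       5            9
Sep      11           15
add column days_times_days_plus_4 = t['days'] * t['days_plus_4']:
       days  days_plus_4  days_times_days_plus_4
month                                           
Dec      28           32                     896
Jan      15           19                     285
Oct       5            9                      45
Sep      11           15                     165
Then the mean of column 'days_times_days_plus_4': 347.75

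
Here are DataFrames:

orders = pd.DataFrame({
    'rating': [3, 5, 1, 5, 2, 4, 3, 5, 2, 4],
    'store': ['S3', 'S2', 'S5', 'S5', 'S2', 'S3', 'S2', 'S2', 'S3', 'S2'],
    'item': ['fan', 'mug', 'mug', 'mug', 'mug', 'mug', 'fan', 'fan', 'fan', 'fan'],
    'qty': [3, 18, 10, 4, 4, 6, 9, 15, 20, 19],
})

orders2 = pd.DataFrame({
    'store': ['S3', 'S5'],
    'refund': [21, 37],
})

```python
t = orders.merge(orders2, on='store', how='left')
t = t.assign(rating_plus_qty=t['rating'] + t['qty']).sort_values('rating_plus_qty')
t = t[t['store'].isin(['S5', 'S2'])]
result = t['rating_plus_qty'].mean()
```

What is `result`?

merge on 'store' (how='left') → 10 rows:
   rating store item  qty  refund
0       3    S3  fan    3    21.0
1       5    S2  mug   18     NaN
2       1    S5  mug   10    37.0
3       5    S5  mug    4    37.0
4       2    S2  mug    4     NaN
5       4    S3  mug    6    21.0
6       3    S2  fan    9     NaN
7       5    S2  fan   15     NaN
8       2    S3  fan   20    21.0
9       4    S2  fan   19     NaN
add column rating_plus_qty = t['rating'] + t['qty']:
   rating store item  qty  refund  rating_plus_qty
0       3    S3  fan    3    21.0                6
1       5    S2  mug   18     NaN               23
2       1    S5  mug   10    37.0               11
3       5    S5  mug    4    37.0                9
4       2    S2  mug    4     NaN                6
5       4    S3  mug    6    21.0               10
6       3    S2  fan    9     NaN               12
7       5    S2  fan   15     NaN               20
8       2    S3  fan   20    21.0               22
9       4    S2  fan   19     NaN               23
sort by rating_plus_qty:
   rating store item  qty  refund  rating_plus_qty
0       3    S3  fan    3    21.0                6
4       2    S2  mug    4     NaN                6
3       5    S5  mug    4    37.0                9
5       4    S3  mug    6    21.0               10
2       1    S5  mug   10    37.0               11
6       3    S2  fan    9     NaN               12
7       5    S2  fan   15     NaN               20
8       2    S3  fan   20    21.0               22
1       5    S2  mug   18     NaN               23
9       4    S2  fan   19     NaN               23
filter rows where store in ['S5', 'S2']:
   rating store item  qty  refund  rating_plus_qty
4       2    S2  mug    4     NaN                6
3       5    S5  mug    4    37.0                9
2       1    S5  mug   10    37.0               11
6       3    S2  fan    9     NaN               12
7       5    S2  fan   15     NaN               20
1       5    S2  mug   18     NaN               23
9       4    S2  fan   19     NaN               23
mean of column 'rating_plus_qty' → 14.8571428571

14.8571428571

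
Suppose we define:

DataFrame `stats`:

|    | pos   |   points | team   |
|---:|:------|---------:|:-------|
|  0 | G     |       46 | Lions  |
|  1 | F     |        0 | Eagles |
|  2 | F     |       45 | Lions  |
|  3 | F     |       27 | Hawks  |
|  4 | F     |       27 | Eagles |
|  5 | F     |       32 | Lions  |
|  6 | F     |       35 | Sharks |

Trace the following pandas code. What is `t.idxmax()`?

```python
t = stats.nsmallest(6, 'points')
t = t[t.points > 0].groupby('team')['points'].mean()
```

take 6 rows with smallest points:
  pos  points    team
1   F       0  Eagles
3   F      27   Hawks
4   F      27  Eagles
5   F      32   Lions
6   F      35  Sharks
2   F      45   Lions
filter rows where points > 0:
  pos  points    team
3   F      27   Hawks
4   F      27  Eagles
5   F      32   Lions
6   F      35  Sharks
2   F      45   Lions
group by team, mean of points:
team
Eagles    27.0
Hawks     27.0
Lions     38.5
Sharks    35.0
Name: points, dtype: float64

Lions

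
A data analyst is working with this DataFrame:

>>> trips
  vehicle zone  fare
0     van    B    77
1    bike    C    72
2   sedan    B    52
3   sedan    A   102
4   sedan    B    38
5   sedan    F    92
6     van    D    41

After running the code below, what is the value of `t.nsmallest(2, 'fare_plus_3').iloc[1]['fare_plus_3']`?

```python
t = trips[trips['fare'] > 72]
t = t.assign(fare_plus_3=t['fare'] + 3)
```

filter rows where fare > 72:
  vehicle zone  fare
0     van    B    77
3   sedan    A   102
5   sedan    F    92
add column fare_plus_3 = t['fare'] + 3:
  vehicle zone  fare  fare_plus_3
0     van    B    77           80
3   sedan    A   102          105
5   sedan    F    92           95
take 2 rows with smallest fare_plus_3:
  vehicle zone  fare  fare_plus_3
0     van    B    77           80
5   sedan    F    92           95

95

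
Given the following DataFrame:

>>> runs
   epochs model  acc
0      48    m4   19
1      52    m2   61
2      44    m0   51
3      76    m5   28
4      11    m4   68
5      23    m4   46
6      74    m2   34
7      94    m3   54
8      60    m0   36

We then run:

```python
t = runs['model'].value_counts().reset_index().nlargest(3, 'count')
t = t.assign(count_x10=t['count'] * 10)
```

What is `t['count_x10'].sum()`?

value_counts of model:
model
m4    3
m2    2
m0    2
m5    1
m3    1
Name: count, dtype: int64
reset_index():
  model  count
0    m4      3
1    m2      2
2    m0      2
3    m5      1
4    m3      1
take 3 rows with largest count:
  model  count
0    m4      3
1    m2      2
2    m0      2
add column count_x10 = t['count'] * 10:
  model  count  count_x10
0    m4      3         30
1    m2      2         20
2    m0      2         20
Taking the sum of column 'count_x10' gives 70.

70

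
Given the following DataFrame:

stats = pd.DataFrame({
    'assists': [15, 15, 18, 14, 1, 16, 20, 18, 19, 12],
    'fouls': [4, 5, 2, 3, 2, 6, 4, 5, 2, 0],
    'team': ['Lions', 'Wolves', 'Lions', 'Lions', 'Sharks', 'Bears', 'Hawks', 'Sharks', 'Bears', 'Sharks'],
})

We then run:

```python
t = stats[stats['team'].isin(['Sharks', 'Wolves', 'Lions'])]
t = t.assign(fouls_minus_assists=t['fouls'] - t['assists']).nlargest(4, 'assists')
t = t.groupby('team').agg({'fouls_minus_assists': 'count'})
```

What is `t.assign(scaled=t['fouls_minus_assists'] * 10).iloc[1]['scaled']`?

filter rows where team in ['Sharks', 'Wolves', 'Lions']:
   assists  fouls    team
0       15      4   Lions
1       15      5  Wolves
2       18      2   Lions
3       14      3   Lions
4        1      2  Sharks
7       18      5  Sharks
9       12      0  Sharks
add column fouls_minus_assists = t['fouls'] - t['assists']:
   assists  fouls    team  fouls_minus_assists
0       15      4   Lions                  -11
1       15      5  Wolves                  -10
2       18      2   Lions                  -16
3       14      3   Lions                  -11
4        1      2  Sharks                    1
7       18      5  Sharks                  -13
9       12      0  Sharks                  -12
take 4 rows with largest assists:
   assists  fouls    team  fouls_minus_assists
2       18      2   Lions                  -16
7       18      5  Sharks                  -13
0       15      4   Lions                  -11
1       15      5  Wolves                  -10
group by team, count of fouls_minus_assists:
        fouls_minus_assists
team                       
Lions                     2
Sharks                    1
Wolves                    1
add column scaled = t['fouls_minus_assists'] * 10:
        fouls_minus_assists  scaled
team                               
Lions                     2      20
Sharks                    1      10
Wolves                    1      10

10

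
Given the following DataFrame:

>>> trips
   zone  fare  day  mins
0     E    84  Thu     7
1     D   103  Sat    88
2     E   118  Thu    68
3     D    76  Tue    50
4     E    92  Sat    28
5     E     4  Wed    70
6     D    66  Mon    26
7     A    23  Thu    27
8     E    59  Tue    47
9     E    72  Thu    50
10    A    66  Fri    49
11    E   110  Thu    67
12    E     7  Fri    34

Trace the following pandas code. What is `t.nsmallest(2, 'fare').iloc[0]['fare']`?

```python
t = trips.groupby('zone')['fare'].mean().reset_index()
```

44.5

group by zone, mean of fare:
zone
A    44.500000
D    81.666667
E    68.250000
Name: fare, dtype: float64
reset_index():
  zone       fare
0    A  44.500000
1    D  81.666667
2    E  68.250000
take 2 rows with smallest fare:
  zone   fare
0    A  44.50
2    E  68.25
Finally, value at position 0, column 'fare' = 44.5.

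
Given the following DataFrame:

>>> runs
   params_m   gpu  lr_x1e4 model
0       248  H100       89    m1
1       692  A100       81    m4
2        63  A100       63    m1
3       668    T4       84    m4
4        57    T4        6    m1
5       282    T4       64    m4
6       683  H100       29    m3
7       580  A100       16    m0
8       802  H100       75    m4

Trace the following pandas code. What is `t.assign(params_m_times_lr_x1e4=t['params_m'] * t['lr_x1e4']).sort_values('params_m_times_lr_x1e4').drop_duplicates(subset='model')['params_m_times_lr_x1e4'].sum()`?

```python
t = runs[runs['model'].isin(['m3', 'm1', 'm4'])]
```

filter rows where model in ['m3', 'm1', 'm4']:
   params_m   gpu  lr_x1e4 model
0       248  H100       89    m1
1       692  A100       81    m4
2        63  A100       63    m1
3       668    T4       84    m4
4        57    T4        6    m1
5       282    T4       64    m4
6       683  H100       29    m3
8       802  H100       75    m4
add column params_m_times_lr_x1e4 = t['params_m'] * t['lr_x1e4']:
   params_m   gpu  lr_x1e4 model  params_m_times_lr_x1e4
0       248  H100       89    m1                   22072
1       692  A100       81    m4                   56052
2        63  A100       63    m1                    3969
3       668    T4       84    m4                   56112
4        57    T4        6    m1                     342
5       282    T4       64    m4                   18048
6       683  H100       29    m3                   19807
8       802  H100       75    m4                   60150
sort by params_m_times_lr_x1e4:
   params_m   gpu  lr_x1e4 model  params_m_times_lr_x1e4
4        57    T4        6    m1                     342
2        63  A100       63    m1                    3969
5       282    T4       64    m4                   18048
6       683  H100       29    m3                   19807
0       248  H100       89    m1                   22072
1       692  A100       81    m4                   56052
3       668    T4       84    m4                   56112
8       802  H100       75    m4                   60150
drop duplicate model (keep=first):
   params_m   gpu  lr_x1e4 model  params_m_times_lr_x1e4
4        57    T4        6    m1                     342
5       282    T4       64    m4                   18048
6       683  H100       29    m3                   19807

38197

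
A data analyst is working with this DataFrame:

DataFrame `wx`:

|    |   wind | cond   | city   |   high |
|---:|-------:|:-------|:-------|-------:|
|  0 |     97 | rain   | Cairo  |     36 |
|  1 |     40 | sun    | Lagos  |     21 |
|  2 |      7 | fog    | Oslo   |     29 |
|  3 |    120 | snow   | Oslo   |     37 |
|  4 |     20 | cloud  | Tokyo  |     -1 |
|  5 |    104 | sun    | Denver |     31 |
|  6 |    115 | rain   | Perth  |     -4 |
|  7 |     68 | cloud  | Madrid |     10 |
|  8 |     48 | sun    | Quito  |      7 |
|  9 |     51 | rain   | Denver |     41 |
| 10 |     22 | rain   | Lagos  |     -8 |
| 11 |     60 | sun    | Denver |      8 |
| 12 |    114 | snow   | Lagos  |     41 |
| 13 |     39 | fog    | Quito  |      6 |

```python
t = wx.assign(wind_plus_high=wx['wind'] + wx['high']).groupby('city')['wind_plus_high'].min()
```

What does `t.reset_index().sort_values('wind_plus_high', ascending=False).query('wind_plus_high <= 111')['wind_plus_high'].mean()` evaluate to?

53.0

add column wind_plus_high = wx['wind'] + wx['high']:
    wind   cond    city  high  wind_plus_high
0     97   rain   Cairo    36             133
1     40    sun   Lagos    21              61
2      7    fog    Oslo    29              36
3    120   snow    Oslo    37             157
4     20  cloud   Tokyo    -1              19
5    104    sun  Denver    31             135
6    115   rain   Perth    -4             111
7     68  cloud  Madrid    10              78
8     48    sun   Quito     7              55
9     51   rain  Denver    41              92
10    22   rain   Lagos    -8              14
11    60    sun  Denver     8              68
12   114   snow   Lagos    41             155
13    39    fog   Quito     6              45
group by city, min of wind_plus_high:
city
Cairo     133
Denver     68
Lagos      14
Madrid     78
Oslo       36
Perth     111
Quito      45
Tokyo      19
Name: wind_plus_high, dtype: int64
reset_index():
     city  wind_plus_high
0   Cairo             133
1  Denver              68
2   Lagos              14
3  Madrid              78
4    Oslo              36
5   Perth             111
6   Quito              45
7   Tokyo              19
sort by wind_plus_high descending:
     city  wind_plus_high
0   Cairo             133
5   Perth             111
3  Madrid              78
1  Denver              68
6   Quito              45
4    Oslo              36
7   Tokyo              19
2   Lagos              14
filter rows where wind_plus_high <= 111:
     city  wind_plus_high
5   Perth             111
3  Madrid              78
1  Denver              68
6   Quito              45
4    Oslo              36
7   Tokyo              19
2   Lagos              14
Finally, mean of column 'wind_plus_high' = 53.0.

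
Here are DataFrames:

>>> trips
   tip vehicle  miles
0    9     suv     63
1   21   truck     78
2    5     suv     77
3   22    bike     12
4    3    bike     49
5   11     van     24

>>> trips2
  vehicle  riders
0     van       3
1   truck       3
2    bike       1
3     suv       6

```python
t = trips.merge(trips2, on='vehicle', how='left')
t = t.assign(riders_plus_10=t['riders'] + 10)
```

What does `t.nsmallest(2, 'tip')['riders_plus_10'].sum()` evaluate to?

27

merge on 'vehicle' (how='left') → 6 rows:
   tip vehicle  miles  riders
0    9     suv     63       6
1   21   truck     78       3
2    5     suv     77       6
3   22    bike     12       1
4    3    bike     49       1
5   11     van     24       3
add column riders_plus_10 = t['riders'] + 10:
   tip vehicle  miles  riders  riders_plus_10
0    9     suv     63       6              16
1   21   truck     78       3              13
2    5     suv     77       6              16
3   22    bike     12       1              11
4    3    bike     49       1              11
5   11     van     24       3              13
take 2 rows with smallest tip:
   tip vehicle  miles  riders  riders_plus_10
4    3    bike     49       1              11
2    5     suv     77       6              16
Then the sum of column 'riders_plus_10': 27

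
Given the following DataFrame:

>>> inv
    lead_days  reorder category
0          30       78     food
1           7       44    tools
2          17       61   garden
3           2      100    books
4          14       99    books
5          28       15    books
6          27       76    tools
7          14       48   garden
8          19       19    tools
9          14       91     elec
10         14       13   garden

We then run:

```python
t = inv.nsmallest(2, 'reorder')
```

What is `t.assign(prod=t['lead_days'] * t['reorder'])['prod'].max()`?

take 2 rows with smallest reorder:
    lead_days  reorder category
10         14       13   garden
5          28       15    books
add column prod = t['lead_days'] * t['reorder']:
    lead_days  reorder category  prod
10         14       13   garden   182
5          28       15    books   420

420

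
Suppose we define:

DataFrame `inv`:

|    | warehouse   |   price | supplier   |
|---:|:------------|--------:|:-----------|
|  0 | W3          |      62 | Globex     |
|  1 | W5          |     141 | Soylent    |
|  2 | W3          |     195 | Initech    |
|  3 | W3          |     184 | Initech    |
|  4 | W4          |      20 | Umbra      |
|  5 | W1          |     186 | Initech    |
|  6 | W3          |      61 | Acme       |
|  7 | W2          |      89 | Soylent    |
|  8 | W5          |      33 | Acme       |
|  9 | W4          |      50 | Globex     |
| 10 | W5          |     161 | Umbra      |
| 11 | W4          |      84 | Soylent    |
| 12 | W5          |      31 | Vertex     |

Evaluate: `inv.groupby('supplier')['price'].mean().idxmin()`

group by supplier, mean of price:
supplier
Acme        47.000000
Globex      56.000000
Initech    188.333333
Soylent    104.666667
Umbra       90.500000
Vertex      31.000000
Name: price, dtype: float64

Vertex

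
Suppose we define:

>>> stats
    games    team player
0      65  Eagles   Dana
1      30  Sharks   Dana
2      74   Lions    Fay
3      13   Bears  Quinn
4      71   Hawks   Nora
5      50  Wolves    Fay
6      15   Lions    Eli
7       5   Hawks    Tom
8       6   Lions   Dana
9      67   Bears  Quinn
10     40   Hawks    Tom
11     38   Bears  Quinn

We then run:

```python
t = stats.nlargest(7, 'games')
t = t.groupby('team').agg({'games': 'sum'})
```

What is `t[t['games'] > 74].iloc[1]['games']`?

111

take 7 rows with largest games:
    games    team player
2      74   Lions    Fay
4      71   Hawks   Nora
9      67   Bears  Quinn
0      65  Eagles   Dana
5      50  Wolves    Fay
10     40   Hawks    Tom
11     38   Bears  Quinn
group by team, sum of games:
        games
team         
Bears     105
Eagles     65
Hawks     111
Lions      74
Wolves     50
filter rows where games > 74:
       games
team        
Bears    105
Hawks    111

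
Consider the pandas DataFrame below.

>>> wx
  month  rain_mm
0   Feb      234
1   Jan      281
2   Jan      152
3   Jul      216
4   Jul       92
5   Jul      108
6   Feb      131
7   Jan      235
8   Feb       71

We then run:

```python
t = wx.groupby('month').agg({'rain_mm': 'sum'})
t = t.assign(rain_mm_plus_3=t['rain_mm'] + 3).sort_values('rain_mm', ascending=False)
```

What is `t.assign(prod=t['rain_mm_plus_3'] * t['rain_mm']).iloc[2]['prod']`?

174304

group by month, sum of rain_mm:
       rain_mm
month         
Feb        436
Jan        668
Jul        416
add column rain_mm_plus_3 = t['rain_mm'] + 3:
       rain_mm  rain_mm_plus_3
month                         
Feb        436             439
Jan        668             671
Jul        416             419
sort by rain_mm descending:
       rain_mm  rain_mm_plus_3
month                         
Jan        668             671
Feb        436             439
Jul        416             419
add column prod = t['rain_mm_plus_3'] * t['rain_mm']:
       rain_mm  rain_mm_plus_3    prod
month                                 
Jan        668             671  448228
Feb        436             439  191404
Jul        416             419  174304
Reading off the value at position 2, column 'prod', we get 174304.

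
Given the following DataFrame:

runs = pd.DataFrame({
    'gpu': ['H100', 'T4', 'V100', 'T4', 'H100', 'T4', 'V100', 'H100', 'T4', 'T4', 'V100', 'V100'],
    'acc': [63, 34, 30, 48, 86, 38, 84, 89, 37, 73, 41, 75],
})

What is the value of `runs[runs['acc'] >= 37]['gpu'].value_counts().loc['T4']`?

4

filter rows where acc >= 37:
     gpu  acc
0   H100   63
3     T4   48
4   H100   86
5     T4   38
6   V100   84
7   H100   89
8     T4   37
9     T4   73
10  V100   41
11  V100   75
value_counts of gpu:
gpu
T4      4
H100    3
V100    3
Name: count, dtype: int64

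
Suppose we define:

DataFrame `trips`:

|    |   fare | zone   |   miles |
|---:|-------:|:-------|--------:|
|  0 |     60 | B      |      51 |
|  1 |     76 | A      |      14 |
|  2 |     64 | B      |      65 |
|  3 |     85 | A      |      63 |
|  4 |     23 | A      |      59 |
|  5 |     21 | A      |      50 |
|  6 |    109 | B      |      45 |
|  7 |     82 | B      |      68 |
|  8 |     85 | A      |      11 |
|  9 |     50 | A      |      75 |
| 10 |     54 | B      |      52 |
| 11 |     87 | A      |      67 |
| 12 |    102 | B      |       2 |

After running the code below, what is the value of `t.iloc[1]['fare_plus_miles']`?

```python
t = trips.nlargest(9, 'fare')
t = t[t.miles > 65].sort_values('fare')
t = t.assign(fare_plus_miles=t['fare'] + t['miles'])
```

154

take 9 rows with largest fare:
    fare zone  miles
6    109    B     45
12   102    B      2
11    87    A     67
3     85    A     63
8     85    A     11
7     82    B     68
1     76    A     14
2     64    B     65
0     60    B     51
filter rows where miles > 65:
    fare zone  miles
11    87    A     67
7     82    B     68
sort by fare:
    fare zone  miles
7     82    B     68
11    87    A     67
add column fare_plus_miles = t['fare'] + t['miles']:
    fare zone  miles  fare_plus_miles
7     82    B     68              150
11    87    A     67              154
Reading off the value at position 1, column 'fare_plus_miles', we get 154.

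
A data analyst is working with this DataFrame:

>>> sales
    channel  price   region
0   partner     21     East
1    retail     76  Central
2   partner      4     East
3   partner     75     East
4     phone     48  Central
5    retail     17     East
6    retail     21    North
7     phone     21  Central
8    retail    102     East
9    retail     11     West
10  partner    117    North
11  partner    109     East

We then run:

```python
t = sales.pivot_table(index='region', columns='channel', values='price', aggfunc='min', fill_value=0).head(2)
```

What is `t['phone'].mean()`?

10.5

pivot: rows=region, cols=channel, min(price):
channel  partner  phone  retail
region                         
Central        0     21      76
East           4      0      17
North        117      0      21
West           0      0      11
take first 2 rows:
channel  partner  phone  retail
region                         
Central        0     21      76
East           4      0      17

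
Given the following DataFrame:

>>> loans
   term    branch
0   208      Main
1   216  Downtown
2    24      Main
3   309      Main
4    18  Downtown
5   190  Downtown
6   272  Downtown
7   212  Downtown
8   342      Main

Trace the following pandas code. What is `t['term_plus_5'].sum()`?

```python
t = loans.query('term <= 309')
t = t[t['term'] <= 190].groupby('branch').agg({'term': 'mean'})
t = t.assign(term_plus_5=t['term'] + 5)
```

138.0

filter rows where term <= 309:
   term    branch
0   208      Main
1   216  Downtown
2    24      Main
3   309      Main
4    18  Downtown
5   190  Downtown
6   272  Downtown
7   212  Downtown
filter rows where term <= 190:
   term    branch
2    24      Main
4    18  Downtown
5   190  Downtown
group by branch, mean of term:
           term
branch         
Downtown  104.0
Main       24.0
add column term_plus_5 = t['term'] + 5:
           term  term_plus_5
branch                      
Downtown  104.0        109.0
Main       24.0         29.0
So sum() = 138.0.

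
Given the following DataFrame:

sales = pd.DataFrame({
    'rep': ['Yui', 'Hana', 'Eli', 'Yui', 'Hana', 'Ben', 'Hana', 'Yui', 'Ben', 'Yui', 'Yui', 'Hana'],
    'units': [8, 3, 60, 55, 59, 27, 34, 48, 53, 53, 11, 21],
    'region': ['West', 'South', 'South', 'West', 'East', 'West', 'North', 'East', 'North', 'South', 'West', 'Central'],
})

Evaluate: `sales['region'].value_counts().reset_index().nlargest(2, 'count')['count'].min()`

value_counts of region:
region
West       4
South      3
East       2
North      2
Central    1
Name: count, dtype: int64
reset_index():
    region  count
0     West      4
1    South      3
2     East      2
3    North      2
4  Central      1
take 2 rows with largest count:
  region  count
0   West      4
1  South      3
Hence 3.

3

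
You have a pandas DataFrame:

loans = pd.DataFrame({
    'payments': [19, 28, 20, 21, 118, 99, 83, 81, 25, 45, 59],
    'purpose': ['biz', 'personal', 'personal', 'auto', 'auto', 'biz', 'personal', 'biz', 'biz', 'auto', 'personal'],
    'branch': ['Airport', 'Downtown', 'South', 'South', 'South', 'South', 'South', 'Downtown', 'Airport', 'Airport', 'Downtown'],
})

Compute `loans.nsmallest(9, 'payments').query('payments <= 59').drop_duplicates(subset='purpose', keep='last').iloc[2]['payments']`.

take 9 rows with smallest payments:
    payments   purpose    branch
0         19       biz   Airport
2         20  personal     South
3         21      auto     South
8         25       biz   Airport
1         28  personal  Downtown
9         45      auto   Airport
10        59  personal  Downtown
7         81       biz  Downtown
6         83  personal     South
filter rows where payments <= 59:
    payments   purpose    branch
0         19       biz   Airport
2         20  personal     South
3         21      auto     South
8         25       biz   Airport
1         28  personal  Downtown
9         45      auto   Airport
10        59  personal  Downtown
drop duplicate purpose (keep=last):
    payments   purpose    branch
8         25       biz   Airport
9         45      auto   Airport
10        59  personal  Downtown

59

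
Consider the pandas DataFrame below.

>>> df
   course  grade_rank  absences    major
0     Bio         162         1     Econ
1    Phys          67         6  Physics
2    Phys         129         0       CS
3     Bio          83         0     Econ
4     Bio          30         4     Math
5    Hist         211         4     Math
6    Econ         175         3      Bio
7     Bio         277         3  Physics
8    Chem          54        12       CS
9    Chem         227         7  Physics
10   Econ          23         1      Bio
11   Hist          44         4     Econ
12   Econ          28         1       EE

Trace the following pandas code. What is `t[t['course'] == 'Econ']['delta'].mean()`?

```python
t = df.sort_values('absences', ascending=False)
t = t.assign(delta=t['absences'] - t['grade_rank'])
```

sort by absences descending:
   course  grade_rank  absences    major
8    Chem          54        12       CS
9    Chem         227         7  Physics
1    Phys          67         6  Physics
4     Bio          30         4     Math
5    Hist         211         4     Math
11   Hist          44         4     Econ
6    Econ         175         3      Bio
7     Bio         277         3  Physics
0     Bio         162         1     Econ
10   Econ          23         1      Bio
12   Econ          28         1       EE
2    Phys         129         0       CS
3     Bio          83         0     Econ
add column delta = t['absences'] - t['grade_rank']:
   course  grade_rank  absences    major  delta
8    Chem          54        12       CS    -42
9    Chem         227         7  Physics   -220
1    Phys          67         6  Physics    -61
4     Bio          30         4     Math    -26
5    Hist         211         4     Math   -207
11   Hist          44         4     Econ    -40
6    Econ         175         3      Bio   -172
7     Bio         277         3  Physics   -274
0     Bio         162         1     Econ   -161
10   Econ          23         1      Bio    -22
12   Econ          28         1       EE    -27
2    Phys         129         0       CS   -129
3     Bio          83         0     Econ    -83
filter rows where course == 'Econ':
   course  grade_rank  absences major  delta
6    Econ         175         3   Bio   -172
10   Econ          23         1   Bio    -22
12   Econ          28         1    EE    -27

-73.6666666667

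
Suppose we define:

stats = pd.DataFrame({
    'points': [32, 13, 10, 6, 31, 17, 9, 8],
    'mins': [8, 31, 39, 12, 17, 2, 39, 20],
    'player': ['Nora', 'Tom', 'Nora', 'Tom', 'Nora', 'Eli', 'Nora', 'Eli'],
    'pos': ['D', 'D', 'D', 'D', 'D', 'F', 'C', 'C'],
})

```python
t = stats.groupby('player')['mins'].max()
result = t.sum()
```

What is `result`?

90

group by player, max of mins:
player
Eli     20
Nora    39
Tom     31
Name: mins, dtype: int64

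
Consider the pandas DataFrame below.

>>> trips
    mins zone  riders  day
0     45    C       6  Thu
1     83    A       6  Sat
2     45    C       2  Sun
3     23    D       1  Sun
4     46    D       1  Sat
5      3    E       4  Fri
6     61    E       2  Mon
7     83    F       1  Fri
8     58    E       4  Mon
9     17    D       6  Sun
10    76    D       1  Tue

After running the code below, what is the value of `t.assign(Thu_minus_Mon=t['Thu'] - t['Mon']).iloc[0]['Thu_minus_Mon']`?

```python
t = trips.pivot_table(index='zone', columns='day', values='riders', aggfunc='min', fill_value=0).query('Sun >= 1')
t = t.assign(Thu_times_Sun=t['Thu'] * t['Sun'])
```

pivot: rows=zone, cols=day, min(riders):
day   Fri  Mon  Sat  Sun  Thu  Tue
zone                              
A       0    0    6    0    0    0
C       0    0    0    2    6    0
D       0    0    1    1    0    1
E       4    2    0    0    0    0
F       1    0    0    0    0    0
filter rows where Sun >= 1:
day   Fri  Mon  Sat  Sun  Thu  Tue
zone                              
C       0    0    0    2    6    0
D       0    0    1    1    0    1
add column Thu_times_Sun = t['Thu'] * t['Sun']:
day   Fri  Mon  Sat  Sun  Thu  Tue  Thu_times_Sun
zone                                             
C       0    0    0    2    6    0             12
D       0    0    1    1    0    1              0
add column Thu_minus_Mon = t['Thu'] - t['Mon']:
day   Fri  Mon  Sat  Sun  Thu  Tue  Thu_times_Sun  Thu_minus_Mon
zone                                                            
C       0    0    0    2    6    0             12              6
D       0    0    1    1    0    1              0              0
Then the value at position 0, column 'Thu_minus_Mon': 6

6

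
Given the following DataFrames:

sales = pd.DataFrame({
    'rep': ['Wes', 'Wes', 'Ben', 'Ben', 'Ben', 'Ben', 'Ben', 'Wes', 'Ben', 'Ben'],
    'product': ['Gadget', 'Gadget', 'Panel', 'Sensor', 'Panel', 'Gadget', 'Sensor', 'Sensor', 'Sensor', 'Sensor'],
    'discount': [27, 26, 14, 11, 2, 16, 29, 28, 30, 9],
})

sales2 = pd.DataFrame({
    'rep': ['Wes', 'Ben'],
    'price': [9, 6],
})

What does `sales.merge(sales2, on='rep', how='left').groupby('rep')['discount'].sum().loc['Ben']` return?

merge on 'rep' (how='left') → 10 rows:
   rep product  discount  price
0  Wes  Gadget        27      9
1  Wes  Gadget        26      9
2  Ben   Panel        14      6
3  Ben  Sensor        11      6
4  Ben   Panel         2      6
5  Ben  Gadget        16      6
6  Ben  Sensor        29      6
7  Wes  Sensor        28      9
8  Ben  Sensor        30      6
9  Ben  Sensor         9      6
group by rep, sum of discount:
rep
Ben    111
Wes     81
Name: discount, dtype: int64
Taking the value at index 'Ben' gives 111.

111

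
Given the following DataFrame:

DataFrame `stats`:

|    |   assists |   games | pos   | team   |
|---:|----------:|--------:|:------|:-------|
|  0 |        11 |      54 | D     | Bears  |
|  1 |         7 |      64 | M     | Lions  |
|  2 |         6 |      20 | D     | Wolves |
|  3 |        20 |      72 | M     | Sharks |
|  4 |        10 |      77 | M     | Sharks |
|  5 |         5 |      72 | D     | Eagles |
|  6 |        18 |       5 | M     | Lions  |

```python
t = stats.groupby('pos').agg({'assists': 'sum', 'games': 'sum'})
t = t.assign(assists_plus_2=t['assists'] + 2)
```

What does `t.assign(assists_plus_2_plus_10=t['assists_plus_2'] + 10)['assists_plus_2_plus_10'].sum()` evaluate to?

group by pos: sum(assists), sum(games):
     assists  games
pos                
D         22    146
M         55    218
add column assists_plus_2 = t['assists'] + 2:
     assists  games  assists_plus_2
pos                                
D         22    146              24
M         55    218              57
add column assists_plus_2_plus_10 = t['assists_plus_2'] + 10:
     assists  games  assists_plus_2  assists_plus_2_plus_10
pos                                                        
D         22    146              24                      34
M         55    218              57                      67
Taking the sum of column 'assists_plus_2_plus_10' gives 101.

101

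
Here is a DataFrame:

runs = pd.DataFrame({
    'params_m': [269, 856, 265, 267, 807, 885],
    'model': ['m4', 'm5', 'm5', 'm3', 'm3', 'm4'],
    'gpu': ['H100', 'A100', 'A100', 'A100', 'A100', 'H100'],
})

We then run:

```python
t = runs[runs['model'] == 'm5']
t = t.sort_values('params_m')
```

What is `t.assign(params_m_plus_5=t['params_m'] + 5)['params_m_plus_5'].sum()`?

filter rows where model == 'm5':
   params_m model   gpu
1       856    m5  A100
2       265    m5  A100
sort by params_m:
   params_m model   gpu
2       265    m5  A100
1       856    m5  A100
add column params_m_plus_5 = t['params_m'] + 5:
   params_m model   gpu  params_m_plus_5
2       265    m5  A100              270
1       856    m5  A100              861
So sum() = 1131.

1131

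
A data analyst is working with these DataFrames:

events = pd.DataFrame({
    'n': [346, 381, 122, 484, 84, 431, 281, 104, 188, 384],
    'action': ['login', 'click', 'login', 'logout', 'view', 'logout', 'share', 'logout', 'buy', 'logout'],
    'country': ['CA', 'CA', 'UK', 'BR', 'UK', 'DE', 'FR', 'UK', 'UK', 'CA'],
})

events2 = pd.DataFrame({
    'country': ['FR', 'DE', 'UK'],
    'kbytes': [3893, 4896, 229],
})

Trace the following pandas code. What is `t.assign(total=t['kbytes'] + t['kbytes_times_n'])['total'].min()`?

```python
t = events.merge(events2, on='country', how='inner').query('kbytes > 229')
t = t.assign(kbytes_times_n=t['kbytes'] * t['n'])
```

1097826

merge on 'country' (how='inner') → 6 rows:
     n  action country  kbytes
0  122   login      UK     229
1   84    view      UK     229
2  431  logout      DE    4896
3  281   share      FR    3893
4  104  logout      UK     229
5  188     buy      UK     229
filter rows where kbytes > 229:
     n  action country  kbytes
2  431  logout      DE    4896
3  281   share      FR    3893
add column kbytes_times_n = t['kbytes'] * t['n']:
     n  action country  kbytes  kbytes_times_n
2  431  logout      DE    4896         2110176
3  281   share      FR    3893         1093933
add column total = t['kbytes'] + t['kbytes_times_n']:
     n  action country  kbytes  kbytes_times_n    total
2  431  logout      DE    4896         2110176  2115072
3  281   share      FR    3893         1093933  1097826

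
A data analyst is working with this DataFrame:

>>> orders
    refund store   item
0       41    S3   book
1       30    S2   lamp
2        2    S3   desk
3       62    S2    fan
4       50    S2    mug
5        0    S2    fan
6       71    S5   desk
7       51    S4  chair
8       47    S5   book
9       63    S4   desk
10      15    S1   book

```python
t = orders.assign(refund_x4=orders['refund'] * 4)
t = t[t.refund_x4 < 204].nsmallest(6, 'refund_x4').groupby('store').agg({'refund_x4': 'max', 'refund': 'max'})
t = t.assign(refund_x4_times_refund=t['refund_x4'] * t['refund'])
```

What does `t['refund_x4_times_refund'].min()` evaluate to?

add column refund_x4 = orders['refund'] * 4:
    refund store   item  refund_x4
0       41    S3   book        164
1       30    S2   lamp        120
2        2    S3   desk          8
3       62    S2    fan        248
4       50    S2    mug        200
5        0    S2    fan          0
6       71    S5   desk        284
7       51    S4  chair        204
8       47    S5   book        188
9       63    S4   desk        252
10      15    S1   book         60
filter rows where refund_x4 < 204:
    refund store  item  refund_x4
0       41    S3  book        164
1       30    S2  lamp        120
2        2    S3  desk          8
4       50    S2   mug        200
5        0    S2   fan          0
8       47    S5  book        188
10      15    S1  book         60
take 6 rows with smallest refund_x4:
    refund store  item  refund_x4
5        0    S2   fan          0
2        2    S3  desk          8
10      15    S1  book         60
1       30    S2  lamp        120
0       41    S3  book        164
8       47    S5  book        188
group by store: max(refund_x4), max(refund):
       refund_x4  refund
store                   
S1            60      15
S2           120      30
S3           164      41
S5           188      47
add column refund_x4_times_refund = t['refund_x4'] * t['refund']:
       refund_x4  refund  refund_x4_times_refund
store                                           
S1            60      15                     900
S2           120      30                    3600
S3           164      41                    6724
S5           188      47                    8836
Taking the min of column 'refund_x4_times_refund' gives 900.

900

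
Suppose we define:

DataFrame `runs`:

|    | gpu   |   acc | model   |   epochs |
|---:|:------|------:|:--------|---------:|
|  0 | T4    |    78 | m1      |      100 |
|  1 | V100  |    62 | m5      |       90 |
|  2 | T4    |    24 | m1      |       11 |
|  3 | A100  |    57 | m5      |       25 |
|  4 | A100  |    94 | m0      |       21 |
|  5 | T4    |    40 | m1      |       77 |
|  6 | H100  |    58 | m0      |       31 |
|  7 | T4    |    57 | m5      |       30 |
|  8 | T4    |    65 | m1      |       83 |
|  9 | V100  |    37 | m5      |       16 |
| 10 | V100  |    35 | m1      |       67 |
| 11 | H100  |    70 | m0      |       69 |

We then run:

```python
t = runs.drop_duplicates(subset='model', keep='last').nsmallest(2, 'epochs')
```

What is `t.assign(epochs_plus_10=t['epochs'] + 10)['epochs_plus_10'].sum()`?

drop duplicate model (keep=last):
     gpu  acc model  epochs
9   V100   37    m5      16
10  V100   35    m1      67
11  H100   70    m0      69
take 2 rows with smallest epochs:
     gpu  acc model  epochs
9   V100   37    m5      16
10  V100   35    m1      67
add column epochs_plus_10 = t['epochs'] + 10:
     gpu  acc model  epochs  epochs_plus_10
9   V100   37    m5      16              26
10  V100   35    m1      67              77
Hence 103.

103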